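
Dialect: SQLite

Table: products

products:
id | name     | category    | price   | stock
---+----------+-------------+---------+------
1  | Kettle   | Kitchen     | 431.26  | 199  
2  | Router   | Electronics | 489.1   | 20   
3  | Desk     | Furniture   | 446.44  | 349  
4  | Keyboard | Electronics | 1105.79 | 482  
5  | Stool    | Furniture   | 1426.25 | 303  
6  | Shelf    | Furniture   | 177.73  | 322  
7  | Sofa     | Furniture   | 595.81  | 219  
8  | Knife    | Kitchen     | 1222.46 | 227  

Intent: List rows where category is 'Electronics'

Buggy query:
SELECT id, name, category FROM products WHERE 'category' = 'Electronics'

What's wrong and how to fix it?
Bug: Single quotes denote string literals in SQL; the column name is being compared as a constant string

Fix: Reference the column as category without single quotes

Corrected query:
SELECT id, name, category FROM products WHERE category = 'Electronics'

Result:
id | name     | category   
---+----------+------------
2  | Router   | Electronics
4  | Keyboard | Electronics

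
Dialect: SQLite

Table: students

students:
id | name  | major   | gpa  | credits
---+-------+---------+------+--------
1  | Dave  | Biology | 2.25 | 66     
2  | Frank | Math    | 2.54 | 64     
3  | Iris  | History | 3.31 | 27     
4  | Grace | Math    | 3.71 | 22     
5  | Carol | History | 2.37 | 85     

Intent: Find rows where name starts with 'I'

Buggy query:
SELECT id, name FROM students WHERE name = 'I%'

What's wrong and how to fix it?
Bug: '=' compares the literal string including the % character; pattern matching needs LIKE

Fix: Use LIKE for wildcard pattern matching

Corrected query:
SELECT id, name FROM students WHERE name LIKE 'I%'

Result:
id | name
---+-----
3  | Iris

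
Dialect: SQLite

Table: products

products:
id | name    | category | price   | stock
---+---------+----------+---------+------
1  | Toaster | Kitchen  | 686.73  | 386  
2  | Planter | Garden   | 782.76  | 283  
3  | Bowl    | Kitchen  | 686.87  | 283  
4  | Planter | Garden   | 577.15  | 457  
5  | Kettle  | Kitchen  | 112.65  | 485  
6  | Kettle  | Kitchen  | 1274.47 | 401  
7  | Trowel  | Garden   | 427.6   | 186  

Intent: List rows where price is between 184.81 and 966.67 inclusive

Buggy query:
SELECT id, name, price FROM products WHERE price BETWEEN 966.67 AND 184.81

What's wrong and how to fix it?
Bug: The bounds are reversed; BETWEEN a AND b requires a <= b to match anything

Fix: Swap the bounds so the smaller value comes first

Corrected query:
SELECT id, name, price FROM products WHERE price BETWEEN 184.81 AND 966.67

Result:
id | name    | price 
---+---------+-------
1  | Toaster | 686.73
2  | Planter | 782.76
3  | Bowl    | 686.87
4  | Planter | 577.15
7  | Trowel  | 427.6 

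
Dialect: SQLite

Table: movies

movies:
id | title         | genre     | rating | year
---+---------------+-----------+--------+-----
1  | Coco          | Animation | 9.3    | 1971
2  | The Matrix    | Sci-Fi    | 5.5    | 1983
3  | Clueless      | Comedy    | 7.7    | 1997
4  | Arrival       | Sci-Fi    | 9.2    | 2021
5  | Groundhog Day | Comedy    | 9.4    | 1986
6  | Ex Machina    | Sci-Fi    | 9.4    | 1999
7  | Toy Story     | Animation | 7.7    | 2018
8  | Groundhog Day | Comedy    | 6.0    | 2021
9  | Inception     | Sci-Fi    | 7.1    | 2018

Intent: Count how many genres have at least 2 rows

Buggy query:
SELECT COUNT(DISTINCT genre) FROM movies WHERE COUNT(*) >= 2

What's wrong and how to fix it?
Bug: WHERE filters individual rows, not groups, so a group-level COUNT is invalid there

Fix: Group first with HAVING COUNT(*) >= 2, then COUNT the resulting groups

Corrected query:
SELECT COUNT(*) FROM (SELECT genre FROM movies GROUP BY genre HAVING COUNT(*) >= 2)

Result:
COUNT(*)
--------
3       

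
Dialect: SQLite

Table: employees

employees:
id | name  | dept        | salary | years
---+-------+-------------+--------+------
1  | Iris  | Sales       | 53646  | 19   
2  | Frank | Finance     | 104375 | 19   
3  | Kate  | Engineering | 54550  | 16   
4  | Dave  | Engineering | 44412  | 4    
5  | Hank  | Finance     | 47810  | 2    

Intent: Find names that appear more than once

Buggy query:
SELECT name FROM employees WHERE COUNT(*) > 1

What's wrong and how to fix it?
Bug: COUNT(*) is an aggregate and cannot be used in WHERE

Fix: Group first, then use HAVING for the count condition

Corrected query:
SELECT name FROM employees GROUP BY name HAVING COUNT(*) > 1

Result:
(no rows)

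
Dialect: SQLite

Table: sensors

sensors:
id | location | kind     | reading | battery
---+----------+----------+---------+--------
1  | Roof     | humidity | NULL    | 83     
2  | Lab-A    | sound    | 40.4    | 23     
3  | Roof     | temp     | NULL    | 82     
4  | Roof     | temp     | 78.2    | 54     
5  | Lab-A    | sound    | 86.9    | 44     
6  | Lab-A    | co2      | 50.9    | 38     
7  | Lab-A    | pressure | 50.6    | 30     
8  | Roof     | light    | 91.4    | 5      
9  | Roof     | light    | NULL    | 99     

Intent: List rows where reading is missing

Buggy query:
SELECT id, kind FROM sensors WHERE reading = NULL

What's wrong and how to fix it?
Bug: '= NULL' is always unknown in SQL three-valued logic, so no rows match

Fix: Replace '= NULL' with 'IS NULL'

Corrected query:
SELECT id, kind FROM sensors WHERE reading IS NULL

Result:
id | kind    
---+---------
1  | humidity
3  | temp    
9  | light   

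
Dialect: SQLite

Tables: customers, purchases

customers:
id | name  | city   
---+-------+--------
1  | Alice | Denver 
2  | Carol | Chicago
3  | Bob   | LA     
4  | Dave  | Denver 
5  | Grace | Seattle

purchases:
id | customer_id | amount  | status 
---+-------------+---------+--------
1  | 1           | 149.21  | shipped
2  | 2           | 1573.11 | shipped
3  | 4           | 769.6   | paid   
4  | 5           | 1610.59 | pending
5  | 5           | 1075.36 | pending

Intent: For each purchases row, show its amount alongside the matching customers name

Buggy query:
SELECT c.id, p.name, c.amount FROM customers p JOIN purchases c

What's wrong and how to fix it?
Bug: Missing join condition: each purchases row is matched to all customers rows instead of just its own

Fix: Add ON c.customer_id = p.id to the JOIN

Corrected query:
SELECT c.id, p.name, c.amount FROM customers p JOIN purchases c ON c.customer_id = p.id

Result:
id | name  | amount 
---+-------+--------
1  | Alice | 149.21 
2  | Carol | 1573.11
3  | Dave  | 769.6  
4  | Grace | 1610.59
5  | Grace | 1075.36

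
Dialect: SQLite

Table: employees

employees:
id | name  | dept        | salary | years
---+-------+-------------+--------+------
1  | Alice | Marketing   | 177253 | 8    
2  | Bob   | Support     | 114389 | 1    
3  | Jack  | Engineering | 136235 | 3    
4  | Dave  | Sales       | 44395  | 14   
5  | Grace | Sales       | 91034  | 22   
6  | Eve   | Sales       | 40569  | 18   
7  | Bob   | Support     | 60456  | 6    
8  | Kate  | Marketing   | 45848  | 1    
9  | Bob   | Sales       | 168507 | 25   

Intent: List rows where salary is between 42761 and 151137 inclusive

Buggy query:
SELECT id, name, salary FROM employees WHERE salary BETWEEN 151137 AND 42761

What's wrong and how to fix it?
Bug: BETWEEN expects the lower bound first; with 151137 AND 42761 the range is empty

Fix: Swap the bounds so the smaller value comes first

Corrected query:
SELECT id, name, salary FROM employees WHERE salary BETWEEN 42761 AND 151137

Result:
id | name  | salary
---+-------+-------
2  | Bob   | 114389
3  | Jack  | 136235
4  | Dave  | 44395 
5  | Grace | 91034 
7  | Bob   | 60456 
8  | Kate  | 45848 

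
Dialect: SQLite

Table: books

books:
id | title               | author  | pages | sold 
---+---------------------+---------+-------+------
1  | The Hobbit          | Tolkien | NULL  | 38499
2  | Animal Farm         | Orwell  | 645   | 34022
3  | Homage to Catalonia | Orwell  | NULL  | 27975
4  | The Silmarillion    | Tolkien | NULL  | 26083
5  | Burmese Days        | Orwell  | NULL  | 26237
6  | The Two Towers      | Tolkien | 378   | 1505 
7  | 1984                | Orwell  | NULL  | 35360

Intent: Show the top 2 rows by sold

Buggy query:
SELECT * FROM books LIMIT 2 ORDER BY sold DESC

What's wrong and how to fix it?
Bug: ORDER BY cannot follow LIMIT; LIMIT is the final clause

Fix: Sort with ORDER BY, then apply LIMIT

Corrected query:
SELECT * FROM books ORDER BY sold DESC LIMIT 2

Result:
id | title      | author  | pages | sold 
---+------------+---------+-------+------
1  | The Hobbit | Tolkien | NULL  | 38499
7  | 1984       | Orwell  | NULL  | 35360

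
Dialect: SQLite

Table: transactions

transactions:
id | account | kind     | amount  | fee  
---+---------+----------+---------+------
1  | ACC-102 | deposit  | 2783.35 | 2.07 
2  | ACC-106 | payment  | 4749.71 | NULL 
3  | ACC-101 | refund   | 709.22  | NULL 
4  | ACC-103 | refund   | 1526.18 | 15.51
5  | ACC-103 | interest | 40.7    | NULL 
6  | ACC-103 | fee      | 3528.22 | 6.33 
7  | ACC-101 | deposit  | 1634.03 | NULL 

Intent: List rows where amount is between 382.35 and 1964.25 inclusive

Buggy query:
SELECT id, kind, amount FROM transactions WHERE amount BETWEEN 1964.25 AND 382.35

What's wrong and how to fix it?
Bug: BETWEEN expects the lower bound first; with 1964.25 AND 382.35 the range is empty

Fix: Swap the bounds so the smaller value comes first

Corrected query:
SELECT id, kind, amount FROM transactions WHERE amount BETWEEN 382.35 AND 1964.25

Result:
id | kind    | amount 
---+---------+--------
3  | refund  | 709.22 
4  | refund  | 1526.18
7  | deposit | 1634.03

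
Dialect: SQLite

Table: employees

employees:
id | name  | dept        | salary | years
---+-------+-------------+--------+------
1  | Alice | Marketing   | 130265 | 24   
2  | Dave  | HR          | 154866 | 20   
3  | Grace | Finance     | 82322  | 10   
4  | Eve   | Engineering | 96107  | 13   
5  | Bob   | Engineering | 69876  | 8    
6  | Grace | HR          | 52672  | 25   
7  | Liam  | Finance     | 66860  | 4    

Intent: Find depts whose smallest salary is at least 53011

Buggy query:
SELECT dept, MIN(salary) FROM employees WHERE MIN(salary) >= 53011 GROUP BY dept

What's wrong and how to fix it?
Bug: MIN() in WHERE is a misuse of aggregate

Fix: Replace WHERE with HAVING after the GROUP BY

Corrected query:
SELECT dept, MIN(salary) FROM employees GROUP BY dept HAVING MIN(salary) >= 53011

Result:
dept        | MIN(salary)
------------+------------
Engineering | 69876      
Finance     | 66860      
Marketing   | 130265     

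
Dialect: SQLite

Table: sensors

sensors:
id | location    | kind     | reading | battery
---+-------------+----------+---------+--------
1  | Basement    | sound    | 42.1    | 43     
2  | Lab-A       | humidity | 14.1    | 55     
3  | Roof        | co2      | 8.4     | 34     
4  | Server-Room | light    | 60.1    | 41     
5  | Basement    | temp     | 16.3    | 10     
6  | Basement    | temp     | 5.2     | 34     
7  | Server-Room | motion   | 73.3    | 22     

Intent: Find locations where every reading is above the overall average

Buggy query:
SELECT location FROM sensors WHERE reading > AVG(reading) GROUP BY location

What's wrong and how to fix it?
Bug: WHERE evaluates per row before aggregation, so AVG() is unavailable

Fix: Compute the overall average in a scalar subquery and compare each group's MIN against it in HAVING

Corrected query:
SELECT location FROM sensors GROUP BY location HAVING MIN(reading) > (SELECT AVG(reading) FROM sensors)

Result:
location   
-----------
Server-Room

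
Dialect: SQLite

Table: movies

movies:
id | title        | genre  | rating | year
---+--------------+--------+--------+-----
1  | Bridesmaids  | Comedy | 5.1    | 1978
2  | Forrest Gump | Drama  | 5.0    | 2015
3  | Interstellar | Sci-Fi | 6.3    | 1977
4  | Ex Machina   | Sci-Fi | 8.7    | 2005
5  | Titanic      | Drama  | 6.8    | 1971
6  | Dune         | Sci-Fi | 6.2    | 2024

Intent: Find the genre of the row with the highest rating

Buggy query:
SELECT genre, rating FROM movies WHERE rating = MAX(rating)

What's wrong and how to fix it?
Bug: WHERE is evaluated per row; an aggregate over the whole table isn't defined there

Fix: Wrap MAX in a scalar subquery so WHERE compares against a single value

Corrected query:
SELECT genre, rating FROM movies WHERE rating = (SELECT MAX(rating) FROM movies)

Result:
genre  | rating
-------+-------
Sci-Fi | 8.7   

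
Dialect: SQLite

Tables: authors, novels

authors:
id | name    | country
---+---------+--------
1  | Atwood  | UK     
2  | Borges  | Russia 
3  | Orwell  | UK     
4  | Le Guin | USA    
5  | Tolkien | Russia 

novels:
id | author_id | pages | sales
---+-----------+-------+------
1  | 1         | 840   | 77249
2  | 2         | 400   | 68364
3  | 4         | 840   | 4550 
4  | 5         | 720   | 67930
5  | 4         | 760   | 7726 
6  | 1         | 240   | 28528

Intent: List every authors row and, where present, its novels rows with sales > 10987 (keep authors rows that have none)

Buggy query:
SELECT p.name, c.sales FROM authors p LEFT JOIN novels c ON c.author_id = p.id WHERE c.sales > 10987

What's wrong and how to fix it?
Bug: A WHERE condition on the right-hand table after LEFT JOIN drops unmatched parents

Fix: Move the right-table condition into the ON clause so unmatched parents are kept

Corrected query:
SELECT p.name, c.sales FROM authors p LEFT JOIN novels c ON c.author_id = p.id AND c.sales > 10987

Result:
name    | sales
--------+------
Atwood  | 28528
Atwood  | 77249
Borges  | 68364
Orwell  | NULL 
Le Guin | NULL 
Tolkien | 67930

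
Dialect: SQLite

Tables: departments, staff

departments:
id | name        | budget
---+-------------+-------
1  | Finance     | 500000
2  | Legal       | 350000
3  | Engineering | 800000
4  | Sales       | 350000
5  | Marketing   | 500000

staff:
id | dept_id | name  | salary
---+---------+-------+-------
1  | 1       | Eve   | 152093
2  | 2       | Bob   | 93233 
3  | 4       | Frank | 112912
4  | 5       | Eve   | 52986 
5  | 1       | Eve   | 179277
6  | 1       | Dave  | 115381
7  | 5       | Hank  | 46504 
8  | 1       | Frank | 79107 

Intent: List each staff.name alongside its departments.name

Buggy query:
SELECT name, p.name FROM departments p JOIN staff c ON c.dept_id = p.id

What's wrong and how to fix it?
Bug: 'name' exists in both joined tables, so the database can't tell which one is meant

Fix: Qualify the column with its table alias (c.name)

Corrected query:
SELECT c.name, p.name FROM departments p JOIN staff c ON c.dept_id = p.id

Result:
name  | name     
------+----------
Eve   | Finance  
Bob   | Legal    
Frank | Sales    
Eve   | Marketing
Eve   | Finance  
Dave  | Finance  
Hank  | Marketing
Frank | Finance  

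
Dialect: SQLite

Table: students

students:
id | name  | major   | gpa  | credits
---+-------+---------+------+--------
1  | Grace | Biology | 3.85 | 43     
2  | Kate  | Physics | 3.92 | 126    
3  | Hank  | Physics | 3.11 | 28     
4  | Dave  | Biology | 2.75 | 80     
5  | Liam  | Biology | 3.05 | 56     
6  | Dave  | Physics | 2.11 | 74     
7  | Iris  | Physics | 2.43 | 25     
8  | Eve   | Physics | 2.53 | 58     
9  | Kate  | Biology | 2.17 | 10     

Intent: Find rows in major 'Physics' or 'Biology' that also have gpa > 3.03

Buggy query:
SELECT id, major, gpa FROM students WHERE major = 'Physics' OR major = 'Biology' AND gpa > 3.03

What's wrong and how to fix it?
Bug: AND binds tighter than OR, so this parses as major = 'Physics' OR (major = 'Biology' AND gpa > 3.03)

Fix: Add parentheses around the OR so the AND applies to both alternatives

Corrected query:
SELECT id, major, gpa FROM students WHERE (major = 'Physics' OR major = 'Biology') AND gpa > 3.03

Result:
id | major   | gpa 
---+---------+-----
1  | Biology | 3.85
2  | Physics | 3.92
3  | Physics | 3.11
5  | Biology | 3.05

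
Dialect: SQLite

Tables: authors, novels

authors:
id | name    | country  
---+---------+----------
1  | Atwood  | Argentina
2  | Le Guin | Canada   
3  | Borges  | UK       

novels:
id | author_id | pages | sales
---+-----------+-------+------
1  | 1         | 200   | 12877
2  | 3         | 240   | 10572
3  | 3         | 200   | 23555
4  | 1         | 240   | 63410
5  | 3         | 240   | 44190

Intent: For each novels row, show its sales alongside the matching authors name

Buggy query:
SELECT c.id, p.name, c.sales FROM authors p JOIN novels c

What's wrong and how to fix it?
Bug: Missing join condition: each novels row is matched to all authors rows instead of just its own

Fix: Add ON c.author_id = p.id to the JOIN

Corrected query:
SELECT c.id, p.name, c.sales FROM authors p JOIN novels c ON c.author_id = p.id

Result:
id | name   | sales
---+--------+------
1  | Atwood | 12877
2  | Borges | 10572
3  | Borges | 23555
4  | Atwood | 63410
5  | Borges | 44190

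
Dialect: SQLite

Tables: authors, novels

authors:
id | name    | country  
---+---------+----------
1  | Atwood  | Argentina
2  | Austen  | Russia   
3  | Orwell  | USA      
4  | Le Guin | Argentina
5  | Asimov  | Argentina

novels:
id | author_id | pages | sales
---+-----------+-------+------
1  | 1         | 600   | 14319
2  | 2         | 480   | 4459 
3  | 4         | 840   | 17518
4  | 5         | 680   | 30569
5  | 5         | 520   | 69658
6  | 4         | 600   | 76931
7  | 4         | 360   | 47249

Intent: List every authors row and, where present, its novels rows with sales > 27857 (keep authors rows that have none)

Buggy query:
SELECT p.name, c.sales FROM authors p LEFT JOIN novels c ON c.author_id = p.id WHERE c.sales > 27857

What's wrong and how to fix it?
Bug: Filtering c.sales in WHERE discards the NULL rows produced by LEFT JOIN, turning it into an inner join

Fix: Move the right-table condition into the ON clause so unmatched parents are kept

Corrected query:
SELECT p.name, c.sales FROM authors p LEFT JOIN novels c ON c.author_id = p.id AND c.sales > 27857

Result:
name    | sales
--------+------
Atwood  | NULL 
Austen  | NULL 
Orwell  | NULL 
Le Guin | 47249
Le Guin | 76931
Asimov  | 30569
Asimov  | 69658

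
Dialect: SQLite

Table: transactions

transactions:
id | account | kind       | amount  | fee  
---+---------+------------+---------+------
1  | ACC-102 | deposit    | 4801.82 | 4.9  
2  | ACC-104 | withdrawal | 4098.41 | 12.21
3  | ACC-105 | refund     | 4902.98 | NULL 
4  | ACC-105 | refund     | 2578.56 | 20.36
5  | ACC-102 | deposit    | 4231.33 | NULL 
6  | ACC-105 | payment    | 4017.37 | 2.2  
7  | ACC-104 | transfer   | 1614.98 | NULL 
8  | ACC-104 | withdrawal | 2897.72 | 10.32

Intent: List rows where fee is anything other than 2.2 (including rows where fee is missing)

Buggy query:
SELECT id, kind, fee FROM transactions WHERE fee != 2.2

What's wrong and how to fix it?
Bug: Inequality against NULL is unknown, not true; rows with NULL are dropped

Fix: Add an explicit OR fee IS NULL to include the missing-value rows

Corrected query:
SELECT id, kind, fee FROM transactions WHERE fee != 2.2 OR fee IS NULL

Result:
id | kind       | fee  
---+------------+------
1  | deposit    | 4.9  
2  | withdrawal | 12.21
3  | refund     | NULL 
4  | refund     | 20.36
5  | deposit    | NULL 
7  | transfer   | NULL 
8  | withdrawal | 10.32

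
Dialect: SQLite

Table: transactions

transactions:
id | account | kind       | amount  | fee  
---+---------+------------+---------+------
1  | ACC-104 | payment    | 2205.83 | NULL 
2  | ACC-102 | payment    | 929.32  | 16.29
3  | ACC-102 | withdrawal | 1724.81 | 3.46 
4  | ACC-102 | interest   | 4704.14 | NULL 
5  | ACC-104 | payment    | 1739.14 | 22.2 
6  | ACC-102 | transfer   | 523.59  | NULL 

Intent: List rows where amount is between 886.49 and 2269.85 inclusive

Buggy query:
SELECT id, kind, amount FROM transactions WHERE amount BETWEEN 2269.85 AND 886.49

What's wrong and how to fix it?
Bug: The bounds are reversed; BETWEEN a AND b requires a <= b to match anything

Fix: Write BETWEEN 886.49 AND 2269.85

Corrected query:
SELECT id, kind, amount FROM transactions WHERE amount BETWEEN 886.49 AND 2269.85

Result:
id | kind       | amount 
---+------------+--------
1  | payment    | 2205.83
2  | payment    | 929.32 
3  | withdrawal | 1724.81
5  | payment    | 1739.14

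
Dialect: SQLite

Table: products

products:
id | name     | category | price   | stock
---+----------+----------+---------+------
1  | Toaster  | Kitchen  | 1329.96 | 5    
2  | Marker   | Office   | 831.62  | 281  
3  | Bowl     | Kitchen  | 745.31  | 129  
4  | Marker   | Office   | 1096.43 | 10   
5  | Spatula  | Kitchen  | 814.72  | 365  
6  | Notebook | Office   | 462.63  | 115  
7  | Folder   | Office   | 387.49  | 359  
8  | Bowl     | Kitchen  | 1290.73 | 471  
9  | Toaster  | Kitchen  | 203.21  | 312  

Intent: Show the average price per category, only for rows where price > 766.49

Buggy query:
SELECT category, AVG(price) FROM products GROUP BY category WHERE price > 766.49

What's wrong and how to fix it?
Bug: WHERE cannot follow GROUP BY

Fix: Place WHERE between FROM and GROUP BY

Corrected query:
SELECT category, AVG(price) FROM products WHERE price > 766.49 GROUP BY category

Result:
category | AVG(price) 
---------+------------
Kitchen  | 1145.136667
Office   | 964.025    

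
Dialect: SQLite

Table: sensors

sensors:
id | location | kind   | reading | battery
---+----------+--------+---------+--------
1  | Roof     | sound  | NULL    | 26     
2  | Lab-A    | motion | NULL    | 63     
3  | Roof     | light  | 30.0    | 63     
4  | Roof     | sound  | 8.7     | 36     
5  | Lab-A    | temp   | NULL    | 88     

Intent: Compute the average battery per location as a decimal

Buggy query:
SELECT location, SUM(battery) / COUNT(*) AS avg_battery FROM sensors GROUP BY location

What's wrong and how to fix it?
Bug: Both operands are integers, so '/' performs integer division and truncates

Fix: Multiply by 1.0 (or CAST to REAL) to force floating-point division

Corrected query:
SELECT location, SUM(battery) * 1.0 / COUNT(*) AS avg_battery FROM sensors GROUP BY location

Result:
location | avg_battery
---------+------------
Lab-A    | 75.5       
Roof     | 41.666667  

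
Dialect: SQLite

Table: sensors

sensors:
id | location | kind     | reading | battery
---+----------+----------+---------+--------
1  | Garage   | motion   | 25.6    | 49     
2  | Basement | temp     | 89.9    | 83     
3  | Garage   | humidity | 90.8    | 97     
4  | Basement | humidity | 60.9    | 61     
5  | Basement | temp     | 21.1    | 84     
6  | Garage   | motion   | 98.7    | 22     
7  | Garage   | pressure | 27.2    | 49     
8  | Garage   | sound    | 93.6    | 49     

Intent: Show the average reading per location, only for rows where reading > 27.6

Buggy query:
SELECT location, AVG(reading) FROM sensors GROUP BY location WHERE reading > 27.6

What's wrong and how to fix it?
Bug: Row-level WHERE must come before GROUP BY in the clause order

Fix: Move the WHERE clause before GROUP BY

Corrected query:
SELECT location, AVG(reading) FROM sensors WHERE reading > 27.6 GROUP BY location

Result:
location | AVG(reading)
---------+-------------
Basement | 75.4        
Garage   | 94.366667   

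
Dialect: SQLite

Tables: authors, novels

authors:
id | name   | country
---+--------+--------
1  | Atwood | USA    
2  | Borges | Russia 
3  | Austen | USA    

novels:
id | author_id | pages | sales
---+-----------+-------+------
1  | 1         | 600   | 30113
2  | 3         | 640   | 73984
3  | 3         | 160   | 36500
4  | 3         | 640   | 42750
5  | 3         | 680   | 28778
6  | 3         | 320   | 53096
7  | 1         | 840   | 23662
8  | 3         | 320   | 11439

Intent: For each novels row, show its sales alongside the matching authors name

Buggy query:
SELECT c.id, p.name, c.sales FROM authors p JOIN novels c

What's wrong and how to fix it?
Bug: Missing join condition: each novels row is matched to all authors rows instead of just its own

Fix: Add ON c.author_id = p.id to the JOIN

Corrected query:
SELECT c.id, p.name, c.sales FROM authors p JOIN novels c ON c.author_id = p.id

Result:
id | name   | sales
---+--------+------
1  | Atwood | 30113
2  | Austen | 73984
3  | Austen | 36500
4  | Austen | 42750
5  | Austen | 28778
6  | Austen | 53096
7  | Atwood | 23662
8  | Austen | 11439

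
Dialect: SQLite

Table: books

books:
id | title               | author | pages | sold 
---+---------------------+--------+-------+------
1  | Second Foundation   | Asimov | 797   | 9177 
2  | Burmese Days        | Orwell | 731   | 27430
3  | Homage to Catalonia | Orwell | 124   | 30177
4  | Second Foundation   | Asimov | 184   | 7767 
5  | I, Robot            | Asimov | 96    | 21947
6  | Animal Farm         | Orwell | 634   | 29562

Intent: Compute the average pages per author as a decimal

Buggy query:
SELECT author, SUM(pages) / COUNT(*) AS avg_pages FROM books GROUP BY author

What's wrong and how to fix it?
Bug: SUM(pages) and COUNT(*) are both integers; the division truncates the fractional part

Fix: Multiply by 1.0 (or CAST to REAL) to force floating-point division

Corrected query:
SELECT author, SUM(pages) * 1.0 / COUNT(*) AS avg_pages FROM books GROUP BY author

Result:
author | avg_pages 
-------+-----------
Asimov | 359       
Orwell | 496.333333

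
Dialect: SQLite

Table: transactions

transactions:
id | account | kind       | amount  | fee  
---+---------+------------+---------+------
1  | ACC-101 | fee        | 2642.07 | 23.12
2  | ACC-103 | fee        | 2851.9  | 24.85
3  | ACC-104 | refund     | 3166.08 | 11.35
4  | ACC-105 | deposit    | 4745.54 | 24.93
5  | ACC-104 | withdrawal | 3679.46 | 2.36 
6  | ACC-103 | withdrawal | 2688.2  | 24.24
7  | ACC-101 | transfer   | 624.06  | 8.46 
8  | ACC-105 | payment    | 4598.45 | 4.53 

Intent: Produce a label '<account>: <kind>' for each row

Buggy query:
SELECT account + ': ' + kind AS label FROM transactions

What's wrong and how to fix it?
Bug: '+' is numeric addition; on text columns SQLite converts them to 0 instead of concatenating

Fix: Replace + with || to concatenate text

Corrected query:
SELECT account || ': ' || kind AS label FROM transactions

Result:
label              
-------------------
ACC-101: fee       
ACC-103: fee       
ACC-104: refund    
ACC-105: deposit   
ACC-104: withdrawal
ACC-103: withdrawal
ACC-101: transfer  
ACC-105: payment   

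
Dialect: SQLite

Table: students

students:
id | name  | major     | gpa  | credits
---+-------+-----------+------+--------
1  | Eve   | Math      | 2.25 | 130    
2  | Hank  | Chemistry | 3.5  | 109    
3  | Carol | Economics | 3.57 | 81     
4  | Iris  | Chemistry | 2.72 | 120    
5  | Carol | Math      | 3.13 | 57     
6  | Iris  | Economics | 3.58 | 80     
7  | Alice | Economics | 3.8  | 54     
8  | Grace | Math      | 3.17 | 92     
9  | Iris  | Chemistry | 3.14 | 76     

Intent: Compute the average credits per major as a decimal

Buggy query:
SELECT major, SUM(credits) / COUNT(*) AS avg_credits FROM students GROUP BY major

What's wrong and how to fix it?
Bug: SUM(credits) and COUNT(*) are both integers; the division truncates the fractional part

Fix: Multiply by 1.0 (or CAST to REAL) to force floating-point division

Corrected query:
SELECT major, SUM(credits) * 1.0 / COUNT(*) AS avg_credits FROM students GROUP BY major

Result:
major     | avg_credits
----------+------------
Chemistry | 101.666667 
Economics | 71.666667  
Math      | 93         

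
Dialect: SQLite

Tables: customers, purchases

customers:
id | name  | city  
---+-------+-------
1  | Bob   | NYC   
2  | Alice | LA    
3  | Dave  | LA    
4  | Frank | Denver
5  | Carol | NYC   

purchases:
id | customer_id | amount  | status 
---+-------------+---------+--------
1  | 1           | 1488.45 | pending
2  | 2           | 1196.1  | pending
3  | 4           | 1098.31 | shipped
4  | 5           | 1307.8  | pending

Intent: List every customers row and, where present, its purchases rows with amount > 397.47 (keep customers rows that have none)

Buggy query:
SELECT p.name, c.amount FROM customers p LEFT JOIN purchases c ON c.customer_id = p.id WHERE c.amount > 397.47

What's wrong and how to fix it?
Bug: A WHERE condition on the right-hand table after LEFT JOIN drops unmatched parents

Fix: Put 'c.amount > 397.47' in the JOIN's ON clause instead of WHERE

Corrected query:
SELECT p.name, c.amount FROM customers p LEFT JOIN purchases c ON c.customer_id = p.id AND c.amount > 397.47

Result:
name  | amount 
------+--------
Bob   | 1488.45
Alice | 1196.1 
Dave  | NULL   
Frank | 1098.31
Carol | 1307.8 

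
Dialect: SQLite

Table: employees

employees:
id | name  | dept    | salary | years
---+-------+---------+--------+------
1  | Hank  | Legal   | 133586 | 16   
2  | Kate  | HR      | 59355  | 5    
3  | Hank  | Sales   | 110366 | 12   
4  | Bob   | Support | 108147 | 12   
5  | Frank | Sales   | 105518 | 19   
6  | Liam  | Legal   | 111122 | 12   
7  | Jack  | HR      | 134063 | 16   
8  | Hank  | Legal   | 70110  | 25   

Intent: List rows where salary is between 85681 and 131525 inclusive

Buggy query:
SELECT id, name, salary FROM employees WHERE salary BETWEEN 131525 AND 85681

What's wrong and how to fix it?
Bug: BETWEEN expects the lower bound first; with 131525 AND 85681 the range is empty

Fix: Swap the bounds so the smaller value comes first

Corrected query:
SELECT id, name, salary FROM employees WHERE salary BETWEEN 85681 AND 131525

Result:
id | name  | salary
---+-------+-------
3  | Hank  | 110366
4  | Bob   | 108147
5  | Frank | 105518
6  | Liam  | 111122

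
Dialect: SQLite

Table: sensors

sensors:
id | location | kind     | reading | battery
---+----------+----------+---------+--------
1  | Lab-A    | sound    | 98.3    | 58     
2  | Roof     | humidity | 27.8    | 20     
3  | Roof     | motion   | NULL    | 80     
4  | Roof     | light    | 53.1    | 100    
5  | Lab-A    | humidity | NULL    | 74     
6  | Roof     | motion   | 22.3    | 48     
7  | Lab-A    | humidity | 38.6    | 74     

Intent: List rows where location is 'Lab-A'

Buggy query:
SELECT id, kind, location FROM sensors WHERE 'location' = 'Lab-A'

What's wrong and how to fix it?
Bug: 'location' in single quotes is a string literal, not the column; the comparison is literal-vs-literal and never true

Fix: Remove the quotes around the column name (or use double quotes for an identifier)

Corrected query:
SELECT id, kind, location FROM sensors WHERE location = 'Lab-A'

Result:
id | kind     | location
---+----------+---------
1  | sound    | Lab-A   
5  | humidity | Lab-A   
7  | humidity | Lab-A   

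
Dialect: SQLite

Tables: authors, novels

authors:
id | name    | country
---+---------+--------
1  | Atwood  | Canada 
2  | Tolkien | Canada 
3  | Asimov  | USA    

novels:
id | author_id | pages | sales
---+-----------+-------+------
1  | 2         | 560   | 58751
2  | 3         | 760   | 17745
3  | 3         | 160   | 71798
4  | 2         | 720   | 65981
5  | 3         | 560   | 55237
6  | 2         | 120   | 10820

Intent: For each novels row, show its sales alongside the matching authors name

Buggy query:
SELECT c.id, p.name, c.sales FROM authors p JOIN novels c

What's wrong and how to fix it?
Bug: Missing join condition: each novels row is matched to all authors rows instead of just its own

Fix: Specify the join condition linking the foreign key to the parent id

Corrected query:
SELECT c.id, p.name, c.sales FROM authors p JOIN novels c ON c.author_id = p.id

Result:
id | name    | sales
---+---------+------
1  | Tolkien | 58751
2  | Asimov  | 17745
3  | Asimov  | 71798
4  | Tolkien | 65981
5  | Asimov  | 55237
6  | Tolkien | 10820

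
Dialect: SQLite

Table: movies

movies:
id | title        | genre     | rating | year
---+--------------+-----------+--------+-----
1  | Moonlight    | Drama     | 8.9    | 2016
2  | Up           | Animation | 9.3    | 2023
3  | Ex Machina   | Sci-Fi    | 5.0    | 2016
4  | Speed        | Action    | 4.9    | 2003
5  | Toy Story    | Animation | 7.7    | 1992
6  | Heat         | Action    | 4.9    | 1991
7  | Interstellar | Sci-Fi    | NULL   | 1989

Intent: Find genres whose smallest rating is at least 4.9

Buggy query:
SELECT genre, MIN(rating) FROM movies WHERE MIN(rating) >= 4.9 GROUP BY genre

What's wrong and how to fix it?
Bug: Aggregates like MIN are computed per group after WHERE runs

Fix: Replace WHERE with HAVING after the GROUP BY

Corrected query:
SELECT genre, MIN(rating) FROM movies GROUP BY genre HAVING MIN(rating) >= 4.9

Result:
genre     | MIN(rating)
----------+------------
Action    | 4.9        
Animation | 7.7        
Drama     | 8.9        
Sci-Fi    | 5          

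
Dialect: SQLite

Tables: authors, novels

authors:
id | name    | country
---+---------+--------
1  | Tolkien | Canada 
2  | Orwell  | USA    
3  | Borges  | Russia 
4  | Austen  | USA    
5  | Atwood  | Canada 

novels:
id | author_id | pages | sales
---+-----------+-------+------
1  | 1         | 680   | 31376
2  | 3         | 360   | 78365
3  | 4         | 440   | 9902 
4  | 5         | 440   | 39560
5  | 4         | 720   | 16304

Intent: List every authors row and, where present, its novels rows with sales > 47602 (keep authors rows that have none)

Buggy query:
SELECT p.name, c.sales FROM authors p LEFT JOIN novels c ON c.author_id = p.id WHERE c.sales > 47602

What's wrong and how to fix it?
Bug: Filtering c.sales in WHERE discards the NULL rows produced by LEFT JOIN, turning it into an inner join

Fix: Move the right-table condition into the ON clause so unmatched parents are kept

Corrected query:
SELECT p.name, c.sales FROM authors p LEFT JOIN novels c ON c.author_id = p.id AND c.sales > 47602

Result:
name    | sales
--------+------
Tolkien | NULL 
Orwell  | NULL 
Borges  | 78365
Austen  | NULL 
Atwood  | NULL 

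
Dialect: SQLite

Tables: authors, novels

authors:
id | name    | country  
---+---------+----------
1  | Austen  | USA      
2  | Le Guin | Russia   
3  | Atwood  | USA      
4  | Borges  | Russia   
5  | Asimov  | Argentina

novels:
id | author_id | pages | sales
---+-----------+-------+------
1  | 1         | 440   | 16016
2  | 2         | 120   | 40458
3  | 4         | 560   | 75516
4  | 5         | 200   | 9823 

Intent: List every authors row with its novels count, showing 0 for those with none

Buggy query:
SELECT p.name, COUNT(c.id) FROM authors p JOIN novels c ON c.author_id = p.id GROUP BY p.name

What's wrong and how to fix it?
Bug: INNER JOIN drops authors rows that have no matching novels rows

Fix: Switch to LEFT JOIN to retain unmatched parent rows

Corrected query:
SELECT p.name, COUNT(c.id) FROM authors p LEFT JOIN novels c ON c.author_id = p.id GROUP BY p.name

Result:
name    | COUNT(c.id)
--------+------------
Asimov  | 1          
Atwood  | 0          
Austen  | 1          
Borges  | 1          
Le Guin | 1          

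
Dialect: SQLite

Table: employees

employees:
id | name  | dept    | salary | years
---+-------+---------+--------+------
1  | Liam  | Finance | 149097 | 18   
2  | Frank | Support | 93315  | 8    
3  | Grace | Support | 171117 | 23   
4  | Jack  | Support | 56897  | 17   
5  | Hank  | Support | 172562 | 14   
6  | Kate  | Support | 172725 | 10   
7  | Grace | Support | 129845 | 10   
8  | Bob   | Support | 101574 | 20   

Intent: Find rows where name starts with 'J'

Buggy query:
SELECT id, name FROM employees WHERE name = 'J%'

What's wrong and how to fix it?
Bug: Wildcards only work with LIKE; '=' treats '%' as a literal character

Fix: Replace '=' with LIKE so 'J%' is treated as a pattern

Corrected query:
SELECT id, name FROM employees WHERE name LIKE 'J%'

Result:
id | name
---+-----
4  | Jack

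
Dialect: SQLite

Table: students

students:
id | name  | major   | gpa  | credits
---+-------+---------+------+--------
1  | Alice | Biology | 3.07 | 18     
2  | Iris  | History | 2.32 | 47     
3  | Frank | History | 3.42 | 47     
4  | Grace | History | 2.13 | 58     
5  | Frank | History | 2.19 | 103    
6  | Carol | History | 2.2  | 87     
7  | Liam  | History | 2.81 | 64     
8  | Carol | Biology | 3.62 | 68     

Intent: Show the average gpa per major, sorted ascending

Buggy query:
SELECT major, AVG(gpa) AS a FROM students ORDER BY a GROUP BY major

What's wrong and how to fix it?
Bug: GROUP BY must precede ORDER BY

Fix: Reorder: SELECT … FROM … GROUP BY … ORDER BY …

Corrected query:
SELECT major, AVG(gpa) AS a FROM students GROUP BY major ORDER BY a

Result:
major   | a       
--------+---------
History | 2.511667
Biology | 3.345   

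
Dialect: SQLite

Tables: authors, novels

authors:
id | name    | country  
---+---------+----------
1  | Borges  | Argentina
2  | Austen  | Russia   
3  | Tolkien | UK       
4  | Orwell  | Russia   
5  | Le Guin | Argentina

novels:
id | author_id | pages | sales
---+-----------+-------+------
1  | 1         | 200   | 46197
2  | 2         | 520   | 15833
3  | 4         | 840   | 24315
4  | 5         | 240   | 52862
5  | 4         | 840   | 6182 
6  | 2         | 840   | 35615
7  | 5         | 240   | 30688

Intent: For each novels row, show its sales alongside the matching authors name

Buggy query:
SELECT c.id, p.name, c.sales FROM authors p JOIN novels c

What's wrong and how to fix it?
Bug: Missing join condition: each novels row is matched to all authors rows instead of just its own

Fix: Specify the join condition linking the foreign key to the parent id

Corrected query:
SELECT c.id, p.name, c.sales FROM authors p JOIN novels c ON c.author_id = p.id

Result:
id | name    | sales
---+---------+------
1  | Borges  | 46197
2  | Austen  | 15833
3  | Orwell  | 24315
4  | Le Guin | 52862
5  | Orwell  | 6182 
6  | Austen  | 35615
7  | Le Guin | 30688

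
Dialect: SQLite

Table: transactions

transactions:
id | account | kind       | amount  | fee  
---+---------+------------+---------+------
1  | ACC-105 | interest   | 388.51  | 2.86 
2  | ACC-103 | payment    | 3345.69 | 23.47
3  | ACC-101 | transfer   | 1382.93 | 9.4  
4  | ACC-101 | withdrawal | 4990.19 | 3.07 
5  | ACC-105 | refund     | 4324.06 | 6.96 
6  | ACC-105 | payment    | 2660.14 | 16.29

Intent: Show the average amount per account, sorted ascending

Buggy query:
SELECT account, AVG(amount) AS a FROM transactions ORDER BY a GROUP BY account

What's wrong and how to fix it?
Bug: ORDER BY appears before GROUP BY; SQL clause order requires GROUP BY first

Fix: Move ORDER BY to the end, after GROUP BY

Corrected query:
SELECT account, AVG(amount) AS a FROM transactions GROUP BY account ORDER BY a

Result:
account | a      
--------+--------
ACC-105 | 2457.57
ACC-101 | 3186.56
ACC-103 | 3345.69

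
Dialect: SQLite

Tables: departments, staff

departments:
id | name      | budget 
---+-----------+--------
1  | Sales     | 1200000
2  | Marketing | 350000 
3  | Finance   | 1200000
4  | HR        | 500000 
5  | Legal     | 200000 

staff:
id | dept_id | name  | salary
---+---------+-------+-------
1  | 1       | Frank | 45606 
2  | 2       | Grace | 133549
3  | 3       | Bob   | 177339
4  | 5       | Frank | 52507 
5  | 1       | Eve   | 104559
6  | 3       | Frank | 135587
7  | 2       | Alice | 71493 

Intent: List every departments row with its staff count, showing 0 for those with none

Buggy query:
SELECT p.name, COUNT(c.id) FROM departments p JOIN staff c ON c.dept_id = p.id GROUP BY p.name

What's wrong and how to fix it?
Bug: An inner join excludes parents with zero children

Fix: Use LEFT JOIN so parents without children still appear (COUNT(c.id) gives 0)

Corrected query:
SELECT p.name, COUNT(c.id) FROM departments p LEFT JOIN staff c ON c.dept_id = p.id GROUP BY p.name

Result:
name      | COUNT(c.id)
----------+------------
Finance   | 2          
HR        | 0          
Legal     | 1          
Marketing | 2          
Sales     | 2          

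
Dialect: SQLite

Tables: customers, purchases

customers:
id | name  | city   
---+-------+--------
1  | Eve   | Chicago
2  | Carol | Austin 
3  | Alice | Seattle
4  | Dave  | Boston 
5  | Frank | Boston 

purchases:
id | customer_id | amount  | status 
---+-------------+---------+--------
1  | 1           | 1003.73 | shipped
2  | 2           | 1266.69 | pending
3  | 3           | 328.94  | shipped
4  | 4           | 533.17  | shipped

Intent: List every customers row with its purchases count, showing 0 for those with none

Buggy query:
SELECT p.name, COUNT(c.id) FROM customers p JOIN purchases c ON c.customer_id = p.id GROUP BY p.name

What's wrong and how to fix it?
Bug: An inner join excludes parents with zero children

Fix: Use LEFT JOIN so parents without children still appear (COUNT(c.id) gives 0)

Corrected query:
SELECT p.name, COUNT(c.id) FROM customers p LEFT JOIN purchases c ON c.customer_id = p.id GROUP BY p.name

Result:
name  | COUNT(c.id)
------+------------
Alice | 1          
Carol | 1          
Dave  | 1          
Eve   | 1          
Frank | 0          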